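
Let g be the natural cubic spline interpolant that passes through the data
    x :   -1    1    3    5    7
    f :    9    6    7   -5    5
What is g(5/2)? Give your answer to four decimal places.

Let M_i = g''(x_i). Step sizes h_i = 2, 2, 2, 2; slopes of the chords Δ_i = (y_(i+1) - y_i)/h_i = -3/2, 1/2, -6, 5.
  2·M_0 + 8·M_1 + 2·M_2 = 6(Δ_1 - Δ_0) = 12
  2·M_1 + 8·M_2 + 2·M_3 = 6(Δ_2 - Δ_1) = -39
  2·M_2 + 8·M_3 + 2·M_4 = 6(Δ_3 - Δ_2) = 66
Natural end conditions: M_0 = M_4 = 0.
Forward elimination and back-substitution give M_0 = 0, M_1 = 201/56, M_2 = -117/14, M_3 = 579/56, M_4 = 0.
On [1, 3], g(x) = 6 + 25/28·(x - 1) + 201/112·(x - 1)² - 223/224·(x - 1)³.
With (x - 1) = 3/2: g(5/2) = 14367/1792.

8.0173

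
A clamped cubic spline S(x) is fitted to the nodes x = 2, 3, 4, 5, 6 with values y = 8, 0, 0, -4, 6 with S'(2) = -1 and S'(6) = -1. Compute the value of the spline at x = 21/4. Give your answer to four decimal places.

Let m_i = S''(x_i). Step sizes h_i = 1, 1, 1, 1; slopes of the chords Δ_i = (y_(i+1) - y_i)/h_i = -8, 0, -4, 10.
  1·m_0 + 4·m_1 + 1·m_2 = 6(Δ_1 - Δ_0) = 48
  1·m_1 + 4·m_2 + 1·m_3 = 6(Δ_2 - Δ_1) = -24
  1·m_2 + 4·m_3 + 1·m_4 = 6(Δ_3 - Δ_2) = 84
Clamped end conditions give two more equations: 2h_0·m_0 + h_0·m_1 = 6(Δ_0 - S'(2)) = -42 and h_3·m_3 + 2h_3·m_4 = 6(S'(6) - Δ_3) = -66.
Solving: m_0 = -477/14, m_1 = 183/7, m_2 = -45/2, m_3 = 279/7, m_4 = -741/14.
On [5, 6], S(x) = -4 + 155/28·(x - 5) + 279/14·(x - 5)² - 433/28·(x - 5)³.
With (x - 5) = 1/4: S(21/4) = -2889/1792.

-1.6122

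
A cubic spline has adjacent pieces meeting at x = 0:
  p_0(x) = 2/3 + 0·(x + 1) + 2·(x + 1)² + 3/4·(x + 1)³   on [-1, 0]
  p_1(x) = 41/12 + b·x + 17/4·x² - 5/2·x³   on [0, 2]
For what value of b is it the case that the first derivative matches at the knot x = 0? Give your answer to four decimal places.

6.2500

p_0'(x) = 0 + 4·(x + 1) + 9/4·(x + 1)², so p_0'(0) = 25/4. On the right, p_1'(0) = b, so b = 25/4.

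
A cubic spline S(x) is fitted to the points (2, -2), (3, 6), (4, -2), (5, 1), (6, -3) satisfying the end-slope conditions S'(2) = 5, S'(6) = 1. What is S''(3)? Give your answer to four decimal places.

Write σ_i for S''(x_i). With h_i = 1, 1, 1, 1 and divided differences Δ_i = 8, -8, 3, -4, the continuity of S' gives the tridiagonal system
  1·σ_0 + 4·σ_1 + 1·σ_2 = 6(Δ_1 - Δ_0) = -96
  1·σ_1 + 4·σ_2 + 1·σ_3 = 6(Δ_2 - Δ_1) = 66
  1·σ_2 + 4·σ_3 + 1·σ_4 = 6(Δ_3 - Δ_2) = -42
Clamped end conditions give two more equations: 2h_0·σ_0 + h_0·σ_1 = 6(Δ_0 - S'(2)) = 18 and h_3·σ_3 + 2h_3·σ_4 = 6(S'(6) - Δ_3) = 30.
Solving: σ_0 = 803/28, σ_1 = -551/14, σ_2 = 131/4, σ_3 = -359/14, σ_4 = 779/28.

-39.3571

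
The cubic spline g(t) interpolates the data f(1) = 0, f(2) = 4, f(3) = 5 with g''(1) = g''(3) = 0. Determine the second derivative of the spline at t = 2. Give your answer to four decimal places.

Write M_i for g''(x_i). With h_i = 1, 1 and divided differences Δ_i = 4, 1, the continuity of g' gives the tridiagonal system
  1·M_0 + 4·M_1 + 1·M_2 = 6(Δ_1 - Δ_0) = -18
Natural end conditions: M_0 = M_2 = 0.
Forward elimination and back-substitution give M_0 = 0, M_1 = -9/2, M_2 = 0.

-4.5000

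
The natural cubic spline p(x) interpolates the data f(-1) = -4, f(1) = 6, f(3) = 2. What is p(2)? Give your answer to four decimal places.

5.3125

Let M_i = p''(x_i). Step sizes h_i = 2, 2; slopes of the chords Δ_i = (y_(i+1) - y_i)/h_i = 5, -2.
  2·M_0 + 8·M_1 + 2·M_2 = 6(Δ_1 - Δ_0) = -42
Natural end conditions: M_0 = M_2 = 0.
Hence M_0 = 0, M_1 = -21/4, M_2 = 0.
On [1, 3], p(x) = 6 + 3/2·(x - 1) - 21/8·(x - 1)² + 7/16·(x - 1)³.
With (x - 1) = 1: p(2) = 85/16.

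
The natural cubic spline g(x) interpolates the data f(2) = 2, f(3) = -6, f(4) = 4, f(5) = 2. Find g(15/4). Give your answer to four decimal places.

Write M_i for g''(x_i). With h_i = 1, 1, 1 and divided differences Δ_i = -8, 10, -2, the continuity of g' gives the tridiagonal system
  1·M_0 + 4·M_1 + 1·M_2 = 6(Δ_1 - Δ_0) = 108
  1·M_1 + 4·M_2 + 1·M_3 = 6(Δ_2 - Δ_1) = -72
Natural end conditions: M_0 = M_3 = 0.
Solving the tridiagonal system: M_0 = 0, M_1 = 168/5, M_2 = -132/5, M_3 = 0.
On [3, 4], g(x) = -6 + 16/5·(x - 3) + 84/5·(x - 3)² - 10·(x - 3)³.
With (x - 3) = 3/4: g(15/4) = 261/160.

1.6313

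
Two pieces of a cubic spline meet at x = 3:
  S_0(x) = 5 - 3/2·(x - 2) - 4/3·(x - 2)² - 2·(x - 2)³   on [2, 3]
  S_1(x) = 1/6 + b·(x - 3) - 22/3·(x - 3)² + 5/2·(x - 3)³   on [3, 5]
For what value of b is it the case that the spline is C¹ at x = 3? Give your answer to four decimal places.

S_0'(x) = -3/2 - 8/3·(x - 2) - 6·(x - 2)², so S_0'(3) = -61/6. On the right, S_1'(3) = b, so b = -61/6.

-10.1667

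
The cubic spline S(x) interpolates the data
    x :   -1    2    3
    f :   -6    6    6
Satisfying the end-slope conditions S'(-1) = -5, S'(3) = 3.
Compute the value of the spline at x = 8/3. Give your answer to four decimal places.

Put M_i = S'' at the i-th knot. Here h = (3, 1) and Δ = (4, 0), so the interior equations h_(i-1)·M_(i-1) + 2(h_(i-1)+h_i)·M_i + h_i·M_(i+1) = 6(Δ_i − Δ_(i-1)) read
  3·M_0 + 8·M_1 + 1·M_2 = 6(Δ_1 - Δ_0) = -24
Clamped end conditions give two more equations: 2h_0·M_0 + h_0·M_1 = 6(Δ_0 - S'(-1)) = 54 and h_1·M_1 + 2h_1·M_2 = 6(S'(3) - Δ_1) = 18.
Solving the tridiagonal system: M_0 = 14, M_1 = -10, M_2 = 14.
On [2, 3], S(x) = 6 + 1·(x - 2) - 5·(x - 2)² + 4·(x - 2)³.
With (x - 2) = 2/3: S(8/3) = 152/27.

5.6296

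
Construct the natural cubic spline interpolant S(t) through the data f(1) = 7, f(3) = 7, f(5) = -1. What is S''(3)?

Let M_i = S''(x_i). Step sizes h_i = 2, 2; slopes of the chords Δ_i = (y_(i+1) - y_i)/h_i = 0, -4.
  2·M_0 + 8·M_1 + 2·M_2 = 6(Δ_1 - Δ_0) = -24
Natural end conditions: M_0 = M_2 = 0.
Solving: M_0 = 0, M_1 = -3, M_2 = 0.

-3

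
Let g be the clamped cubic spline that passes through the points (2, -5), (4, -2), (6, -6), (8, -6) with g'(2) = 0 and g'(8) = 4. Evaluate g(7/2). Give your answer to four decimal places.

Put M_i = g'' at the i-th knot. Here h = (2, 2, 2) and Δ = (3/2, -2, 0), so the interior equations h_(i-1)·M_(i-1) + 2(h_(i-1)+h_i)·M_i + h_i·M_(i+1) = 6(Δ_i − Δ_(i-1)) read
  2·M_0 + 8·M_1 + 2·M_2 = 6(Δ_1 - Δ_0) = -21
  2·M_1 + 8·M_2 + 2·M_3 = 6(Δ_2 - Δ_1) = 12
Clamped end conditions give two more equations: 2h_0·M_0 + h_0·M_1 = 6(Δ_0 - g'(2)) = 9 and h_2·M_2 + 2h_2·M_3 = 6(g'(8) - Δ_2) = 24.
Hence M_0 = 127/30, M_1 = -119/30, M_2 = 17/15, M_3 = 163/30.
On [2, 4], g(x) = -5 + 0·(x - 2) + 127/60·(x - 2)² - 41/60·(x - 2)³.
With (x - 2) = 3/2: g(7/2) = -407/160.

-2.5438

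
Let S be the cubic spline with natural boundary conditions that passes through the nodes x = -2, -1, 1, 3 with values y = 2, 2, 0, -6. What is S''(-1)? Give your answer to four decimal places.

-0.5455

Put M_i = S'' at the i-th knot. Here h = (1, 2, 2) and Δ = (0, -1, -3), so the interior equations h_(i-1)·M_(i-1) + 2(h_(i-1)+h_i)·M_i + h_i·M_(i+1) = 6(Δ_i − Δ_(i-1)) read
  1·M_0 + 6·M_1 + 2·M_2 = 6(Δ_1 - Δ_0) = -6
  2·M_1 + 8·M_2 + 2·M_3 = 6(Δ_2 - Δ_1) = -12
Natural end conditions: M_0 = M_3 = 0.
Forward elimination and back-substitution give M_0 = 0, M_1 = -6/11, M_2 = -15/11, M_3 = 0.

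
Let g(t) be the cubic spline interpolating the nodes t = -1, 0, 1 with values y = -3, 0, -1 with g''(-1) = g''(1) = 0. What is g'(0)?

Write M_i for g''(x_i). With h_i = 1, 1 and divided differences Δ_i = 3, -1, the continuity of g' gives the tridiagonal system
  1·M_0 + 4·M_1 + 1·M_2 = 6(Δ_1 - Δ_0) = -24
Natural end conditions: M_0 = M_2 = 0.
Solving the tridiagonal system: M_0 = 0, M_1 = -6, M_2 = 0.
On [0, 1], g'(t) = b_1 + 2c_1·t + 3d_1·t² with b_1 = Δ_1 - h_1(2M_1 + M_2)/6 = 1, c_1 = M_1/2 = -3, d_1 = (M_2 - M_1)/(6h_1) = 1. So g'(0) = 1.

1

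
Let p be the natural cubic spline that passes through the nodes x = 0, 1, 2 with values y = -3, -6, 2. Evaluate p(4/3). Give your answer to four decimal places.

Let M_i = p''(x_i). Step sizes h_i = 1, 1; slopes of the chords Δ_i = (y_(i+1) - y_i)/h_i = -3, 8.
  1·M_0 + 4·M_1 + 1·M_2 = 6(Δ_1 - Δ_0) = 66
Natural end conditions: M_0 = M_2 = 0.
Hence M_0 = 0, M_1 = 33/2, M_2 = 0.
On [1, 2], p(x) = -6 + 5/2·(x - 1) + 33/4·(x - 1)² - 11/4·(x - 1)³.
With (x - 1) = 1/3: p(4/3) = -235/54.

-4.3519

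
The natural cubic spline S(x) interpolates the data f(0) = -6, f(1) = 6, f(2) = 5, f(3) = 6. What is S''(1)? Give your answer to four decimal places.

-21.6000

Let m_i = S''(x_i). Step sizes h_i = 1, 1, 1; slopes of the chords Δ_i = (y_(i+1) - y_i)/h_i = 12, -1, 1.
  1·m_0 + 4·m_1 + 1·m_2 = 6(Δ_1 - Δ_0) = -78
  1·m_1 + 4·m_2 + 1·m_3 = 6(Δ_2 - Δ_1) = 12
Natural end conditions: m_0 = m_3 = 0.
Solving: m_0 = 0, m_1 = -108/5, m_2 = 42/5, m_3 = 0.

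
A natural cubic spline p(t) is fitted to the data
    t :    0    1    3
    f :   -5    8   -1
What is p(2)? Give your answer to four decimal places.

Write M_i for p''(x_i). With h_i = 1, 2 and divided differences Δ_i = 13, -9/2, the continuity of p' gives the tridiagonal system
  1·M_0 + 6·M_1 + 2·M_2 = 6(Δ_1 - Δ_0) = -105
Natural end conditions: M_0 = M_2 = 0.
Forward elimination and back-substitution give M_0 = 0, M_1 = -35/2, M_2 = 0.
On [1, 3], p(t) = 8 + 43/6·(t - 1) - 35/4·(t - 1)² + 35/24·(t - 1)³.
With (t - 1) = 1: p(2) = 63/8.

7.8750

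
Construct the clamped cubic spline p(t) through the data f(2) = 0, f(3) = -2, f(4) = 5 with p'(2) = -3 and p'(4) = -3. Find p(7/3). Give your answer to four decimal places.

-1.3519

Put m_i = p'' at the i-th knot. Here h = (1, 1) and Δ = (-2, 7), so the interior equations h_(i-1)·m_(i-1) + 2(h_(i-1)+h_i)·m_i + h_i·m_(i+1) = 6(Δ_i − Δ_(i-1)) read
  1·m_0 + 4·m_1 + 1·m_2 = 6(Δ_1 - Δ_0) = 54
Clamped end conditions give two more equations: 2h_0·m_0 + h_0·m_1 = 6(Δ_0 - p'(2)) = 6 and h_1·m_1 + 2h_1·m_2 = 6(p'(4) - Δ_1) = -60.
Forward elimination and back-substitution give m_0 = -21/2, m_1 = 27, m_2 = -87/2.
On [2, 3], p(t) = 0 - 3·(t - 2) - 21/4·(t - 2)² + 25/4·(t - 2)³.
With (t - 2) = 1/3: p(7/3) = -73/54.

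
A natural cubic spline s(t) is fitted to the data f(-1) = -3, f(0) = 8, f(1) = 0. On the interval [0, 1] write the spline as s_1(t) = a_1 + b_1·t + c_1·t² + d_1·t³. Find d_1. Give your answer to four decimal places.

Put M_i = s'' at the i-th knot. Here h = (1, 1) and Δ = (11, -8), so the interior equations h_(i-1)·M_(i-1) + 2(h_(i-1)+h_i)·M_i + h_i·M_(i+1) = 6(Δ_i − Δ_(i-1)) read
  1·M_0 + 4·M_1 + 1·M_2 = 6(Δ_1 - Δ_0) = -114
Natural end conditions: M_0 = M_2 = 0.
Forward elimination and back-substitution give M_0 = 0, M_1 = -57/2, M_2 = 0.
On [0, 1], with s_1(t) = a_1 + b_1·t + c_1·t² + d_1·t³: c_1 = M_1/2 = -57/4, d_1 = (M_2 - M_1)/(6h_1) = 19/4, b_1 = Δ_1 - h_1(2M_1 + M_2)/6 = 3/2.

4.7500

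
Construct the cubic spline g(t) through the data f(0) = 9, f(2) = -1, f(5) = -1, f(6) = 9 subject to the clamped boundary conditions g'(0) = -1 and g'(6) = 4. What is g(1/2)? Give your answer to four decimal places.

With m_i denoting the second derivative at x_i, h_i = 2, 3, 1, and Δ_i = (y_(i+1) − y_i)/h_i = -5, 0, 10:
  2·m_0 + 10·m_1 + 3·m_2 = 6(Δ_1 - Δ_0) = 30
  3·m_1 + 8·m_2 + 1·m_3 = 6(Δ_2 - Δ_1) = 60
Clamped end conditions give two more equations: 2h_0·m_0 + h_0·m_1 = 6(Δ_0 - g'(0)) = -24 and h_2·m_2 + 2h_2·m_3 = 6(g'(6) - Δ_2) = -36.
Solving: m_0 = -87/13, m_1 = 18/13, m_2 = 128/13, m_3 = -298/13.
On [0, 2], g(t) = 9 - 1·t - 87/26·t² + 35/52·t³.
With t = 1/2: g(1/2) = 3223/416.

7.7476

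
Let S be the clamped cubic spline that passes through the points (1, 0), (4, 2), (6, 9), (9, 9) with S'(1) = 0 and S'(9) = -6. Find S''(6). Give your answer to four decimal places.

-0.8132

Write m_i for S''(x_i). With h_i = 3, 2, 3 and divided differences Δ_i = 2/3, 7/2, 0, the continuity of S' gives the tridiagonal system
  3·m_0 + 10·m_1 + 2·m_2 = 6(Δ_1 - Δ_0) = 17
  2·m_1 + 10·m_2 + 3·m_3 = 6(Δ_2 - Δ_1) = -21
Clamped end conditions give two more equations: 2h_0·m_0 + h_0·m_1 = 6(Δ_0 - S'(1)) = 4 and h_2·m_2 + 2h_2·m_3 = 6(S'(9) - Δ_2) = -36.
Forward elimination and back-substitution give m_0 = -85/273, m_1 = 178/91, m_2 = -74/91, m_3 = -509/91.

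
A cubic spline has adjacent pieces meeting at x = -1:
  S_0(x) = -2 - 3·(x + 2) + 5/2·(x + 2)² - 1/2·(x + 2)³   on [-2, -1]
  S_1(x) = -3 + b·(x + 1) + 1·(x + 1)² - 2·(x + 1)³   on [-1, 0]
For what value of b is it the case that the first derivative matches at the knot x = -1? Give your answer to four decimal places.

0.5000

S_0'(x) = -3 + 5·(x + 2) - 3/2·(x + 2)², so S_0'(-1) = 1/2. On the right, S_1'(-1) = b, so b = 1/2.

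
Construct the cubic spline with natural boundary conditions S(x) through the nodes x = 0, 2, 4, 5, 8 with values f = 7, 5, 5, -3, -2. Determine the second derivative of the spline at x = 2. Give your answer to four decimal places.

With M_i denoting the second derivative at x_i, h_i = 2, 2, 1, 3, and Δ_i = (y_(i+1) − y_i)/h_i = -1, 0, -8, 1/3:
  2·M_0 + 8·M_1 + 2·M_2 = 6(Δ_1 - Δ_0) = 6
  2·M_1 + 6·M_2 + 1·M_3 = 6(Δ_2 - Δ_1) = -48
  1·M_2 + 8·M_3 + 3·M_4 = 6(Δ_3 - Δ_2) = 50
Natural end conditions: M_0 = M_4 = 0.
Forward elimination and back-substitution give M_0 = 0, M_1 = 575/172, M_2 = -446/43, M_3 = 649/86, M_4 = 0.

3.3430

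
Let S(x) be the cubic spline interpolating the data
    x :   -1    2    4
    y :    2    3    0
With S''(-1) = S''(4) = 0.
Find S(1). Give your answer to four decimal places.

Write m_i for S''(x_i). With h_i = 3, 2 and divided differences Δ_i = 1/3, -3/2, the continuity of S' gives the tridiagonal system
  3·m_0 + 10·m_1 + 2·m_2 = 6(Δ_1 - Δ_0) = -11
Natural end conditions: m_0 = m_2 = 0.
Solving: m_0 = 0, m_1 = -11/10, m_2 = 0.
On [-1, 2], S(x) = 2 + 53/60·(x + 1) + 0·(x + 1)² - 11/180·(x + 1)³.
With (x + 1) = 2: S(1) = 59/18.

3.2778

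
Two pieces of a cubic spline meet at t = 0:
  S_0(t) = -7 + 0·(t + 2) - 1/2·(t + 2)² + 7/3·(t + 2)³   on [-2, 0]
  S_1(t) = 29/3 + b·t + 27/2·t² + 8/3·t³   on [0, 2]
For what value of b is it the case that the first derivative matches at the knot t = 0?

S_0'(t) = 0 - 1·(t + 2) + 7·(t + 2)², so S_0'(0) = 26. On the right, S_1'(0) = b, so b = 26.

26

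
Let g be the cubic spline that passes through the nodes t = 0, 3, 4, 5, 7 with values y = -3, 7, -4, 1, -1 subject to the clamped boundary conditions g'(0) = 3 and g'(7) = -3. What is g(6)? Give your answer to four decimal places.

Let σ_i = g''(x_i). Step sizes h_i = 3, 1, 1, 2; slopes of the chords Δ_i = (y_(i+1) - y_i)/h_i = 10/3, -11, 5, -1.
  3·σ_0 + 8·σ_1 + 1·σ_2 = 6(Δ_1 - Δ_0) = -86
  1·σ_1 + 4·σ_2 + 1·σ_3 = 6(Δ_2 - Δ_1) = 96
  1·σ_2 + 6·σ_3 + 2·σ_4 = 6(Δ_3 - Δ_2) = -36
Clamped end conditions give two more equations: 2h_0·σ_0 + h_0·σ_1 = 6(Δ_0 - g'(0)) = 2 and h_3·σ_3 + 2h_3·σ_4 = 6(g'(7) - Δ_3) = -12.
Solving: σ_0 = 2242/237, σ_1 = -1442/79, σ_2 = 2500/79, σ_3 = -974/79, σ_4 = 250/79.
On [5, 7], g(t) = 1 + 487/79·(t - 5) - 487/79·(t - 5)² + 102/79·(t - 5)³.
With (t - 5) = 1: g(6) = 181/79.

2.2911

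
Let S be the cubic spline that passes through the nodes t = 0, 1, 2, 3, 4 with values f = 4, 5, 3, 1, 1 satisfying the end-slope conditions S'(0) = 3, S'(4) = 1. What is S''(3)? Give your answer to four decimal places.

2.5000

With m_i denoting the second derivative at x_i, h_i = 1, 1, 1, 1, and Δ_i = (y_(i+1) − y_i)/h_i = 1, -2, -2, 0:
  1·m_0 + 4·m_1 + 1·m_2 = 6(Δ_1 - Δ_0) = -18
  1·m_1 + 4·m_2 + 1·m_3 = 6(Δ_2 - Δ_1) = 0
  1·m_2 + 4·m_3 + 1·m_4 = 6(Δ_3 - Δ_2) = 12
Clamped end conditions give two more equations: 2h_0·m_0 + h_0·m_1 = 6(Δ_0 - S'(0)) = -12 and h_3·m_3 + 2h_3·m_4 = 6(S'(4) - Δ_3) = 6.
Hence m_0 = -17/4, m_1 = -7/2, m_2 = 1/4, m_3 = 5/2, m_4 = 7/4.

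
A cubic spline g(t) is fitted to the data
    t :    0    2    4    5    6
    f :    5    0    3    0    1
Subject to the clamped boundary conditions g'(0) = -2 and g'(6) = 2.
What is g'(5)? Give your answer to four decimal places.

-1.5595

Let σ_i = g''(x_i). Step sizes h_i = 2, 2, 1, 1; slopes of the chords Δ_i = (y_(i+1) - y_i)/h_i = -5/2, 3/2, -3, 1.
  2·σ_0 + 8·σ_1 + 2·σ_2 = 6(Δ_1 - Δ_0) = 24
  2·σ_1 + 6·σ_2 + 1·σ_3 = 6(Δ_2 - Δ_1) = -27
  1·σ_2 + 4·σ_3 + 1·σ_4 = 6(Δ_3 - Δ_2) = 24
Clamped end conditions give two more equations: 2h_0·σ_0 + h_0·σ_1 = 6(Δ_0 - g'(0)) = -3 and h_3·σ_3 + 2h_3·σ_4 = 6(g'(6) - Δ_3) = 6.
Forward elimination and back-substitution give σ_0 = -155/42, σ_1 = 247/42, σ_2 = -47/6, σ_3 = 173/21, σ_4 = -47/42.
On [5, 6], g'(t) = b_3 + 2c_3·(t - 5) + 3d_3·(t - 5)² with b_3 = Δ_3 - h_3(2σ_3 + σ_4)/6 = -131/84, c_3 = σ_3/2 = 173/42, d_3 = (σ_4 - σ_3)/(6h_3) = -131/84. So g'(5) = -131/84.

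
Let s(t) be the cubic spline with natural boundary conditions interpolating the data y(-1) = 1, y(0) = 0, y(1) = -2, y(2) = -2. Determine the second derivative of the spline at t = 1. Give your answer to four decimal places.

Write m_i for s''(x_i). With h_i = 1, 1, 1 and divided differences Δ_i = -1, -2, 0, the continuity of s' gives the tridiagonal system
  1·m_0 + 4·m_1 + 1·m_2 = 6(Δ_1 - Δ_0) = -6
  1·m_1 + 4·m_2 + 1·m_3 = 6(Δ_2 - Δ_1) = 12
Natural end conditions: m_0 = m_3 = 0.
Hence m_0 = 0, m_1 = -12/5, m_2 = 18/5, m_3 = 0.

3.6000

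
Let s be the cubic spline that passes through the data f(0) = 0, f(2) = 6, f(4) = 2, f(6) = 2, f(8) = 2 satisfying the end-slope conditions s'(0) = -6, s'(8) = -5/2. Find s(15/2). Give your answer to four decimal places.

Let M_i = s''(x_i). Step sizes h_i = 2, 2, 2, 2; slopes of the chords Δ_i = (y_(i+1) - y_i)/h_i = 3, -2, 0, 0.
  2·M_0 + 8·M_1 + 2·M_2 = 6(Δ_1 - Δ_0) = -30
  2·M_1 + 8·M_2 + 2·M_3 = 6(Δ_2 - Δ_1) = 12
  2·M_2 + 8·M_3 + 2·M_4 = 6(Δ_3 - Δ_2) = 0
Clamped end conditions give two more equations: 2h_0·M_0 + h_0·M_1 = 6(Δ_0 - s'(0)) = 54 and h_3·M_3 + 2h_3·M_4 = 6(s'(8) - Δ_3) = -15.
Solving: M_0 = 2029/112, M_1 = -517/56, M_2 = 61/16, M_3 = -1/56, M_4 = -419/112.
On [6, 8], s(x) = 2 + 141/112·(x - 6) - 1/112·(x - 6)² - 139/448·(x - 6)³.
With (x - 6) = 3/2: s(15/2) = 10111/3584.

2.8211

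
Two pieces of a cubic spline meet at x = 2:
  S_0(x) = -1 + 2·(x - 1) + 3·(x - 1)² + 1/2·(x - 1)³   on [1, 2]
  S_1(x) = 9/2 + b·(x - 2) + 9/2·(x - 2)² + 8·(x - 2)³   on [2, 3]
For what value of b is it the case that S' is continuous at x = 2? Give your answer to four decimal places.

S_0'(x) = 2 + 6·(x - 1) + 3/2·(x - 1)², so S_0'(2) = 19/2. On the right, S_1'(2) = b, so b = 19/2.

9.5000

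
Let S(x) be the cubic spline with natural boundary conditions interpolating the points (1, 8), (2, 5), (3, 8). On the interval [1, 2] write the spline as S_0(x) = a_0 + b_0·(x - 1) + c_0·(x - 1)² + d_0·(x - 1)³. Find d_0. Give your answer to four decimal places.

Write σ_i for S''(x_i). With h_i = 1, 1 and divided differences Δ_i = -3, 3, the continuity of S' gives the tridiagonal system
  1·σ_0 + 4·σ_1 + 1·σ_2 = 6(Δ_1 - Δ_0) = 36
Natural end conditions: σ_0 = σ_2 = 0.
Forward elimination and back-substitution give σ_0 = 0, σ_1 = 9, σ_2 = 0.
On [1, 2], with S_0(x) = a_0 + b_0·(x - 1) + c_0·(x - 1)² + d_0·(x - 1)³: c_0 = σ_0/2 = 0, d_0 = (σ_1 - σ_0)/(6h_0) = 3/2, b_0 = Δ_0 - h_0(2σ_0 + σ_1)/6 = -9/2.

1.5000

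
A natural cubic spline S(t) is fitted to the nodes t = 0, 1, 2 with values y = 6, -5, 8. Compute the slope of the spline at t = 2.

Let M_i = S''(x_i). Step sizes h_i = 1, 1; slopes of the chords Δ_i = (y_(i+1) - y_i)/h_i = -11, 13.
  1·M_0 + 4·M_1 + 1·M_2 = 6(Δ_1 - Δ_0) = 144
Natural end conditions: M_0 = M_2 = 0.
Forward elimination and back-substitution give M_0 = 0, M_1 = 36, M_2 = 0.
On [1, 2], S'(t) = b_1 + 2c_1·(t - 1) + 3d_1·(t - 1)² with b_1 = Δ_1 - h_1(2M_1 + M_2)/6 = 1, c_1 = M_1/2 = 18, d_1 = (M_2 - M_1)/(6h_1) = -6. So S'(2) = 19.

19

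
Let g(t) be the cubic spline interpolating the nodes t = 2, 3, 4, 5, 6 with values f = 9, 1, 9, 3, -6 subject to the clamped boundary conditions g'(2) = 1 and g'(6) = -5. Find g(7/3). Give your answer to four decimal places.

7.1786

Write M_i for g''(x_i). With h_i = 1, 1, 1, 1 and divided differences Δ_i = -8, 8, -6, -9, the continuity of g' gives the tridiagonal system
  1·M_0 + 4·M_1 + 1·M_2 = 6(Δ_1 - Δ_0) = 96
  1·M_1 + 4·M_2 + 1·M_3 = 6(Δ_2 - Δ_1) = -84
  1·M_2 + 4·M_3 + 1·M_4 = 6(Δ_3 - Δ_2) = -18
Clamped end conditions give two more equations: 2h_0·M_0 + h_0·M_1 = 6(Δ_0 - g'(2)) = -54 and h_3·M_3 + 2h_3·M_4 = 6(g'(6) - Δ_3) = 24.
Hence M_0 = -1377/28, M_1 = 621/14, M_2 = -129/4, M_3 = 9/14, M_4 = 327/28.
On [2, 3], g(t) = 9 + 1·(t - 2) - 1377/56·(t - 2)² + 873/56·(t - 2)³.
With (t - 2) = 1/3: g(7/3) = 201/28.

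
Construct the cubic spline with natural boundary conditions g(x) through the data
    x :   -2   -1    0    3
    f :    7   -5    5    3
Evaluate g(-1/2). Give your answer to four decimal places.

Let M_i = g''(x_i). Step sizes h_i = 1, 1, 3; slopes of the chords Δ_i = (y_(i+1) - y_i)/h_i = -12, 10, -2/3.
  1·M_0 + 4·M_1 + 1·M_2 = 6(Δ_1 - Δ_0) = 132
  1·M_1 + 8·M_2 + 3·M_3 = 6(Δ_2 - Δ_1) = -64
Natural end conditions: M_0 = M_3 = 0.
Forward elimination and back-substitution give M_0 = 0, M_1 = 1120/31, M_2 = -388/31, M_3 = 0.
On [-1, 0], g(x) = -5 + 4/93·(x + 1) + 560/31·(x + 1)² - 754/93·(x + 1)³.
With (x + 1) = 1/2: g(-1/2) = -183/124.

-1.4758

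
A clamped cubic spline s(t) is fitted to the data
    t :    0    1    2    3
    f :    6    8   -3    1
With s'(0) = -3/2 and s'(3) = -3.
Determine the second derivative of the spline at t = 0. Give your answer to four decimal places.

With M_i denoting the second derivative at x_i, h_i = 1, 1, 1, and Δ_i = (y_(i+1) − y_i)/h_i = 2, -11, 4:
  1·M_0 + 4·M_1 + 1·M_2 = 6(Δ_1 - Δ_0) = -78
  1·M_1 + 4·M_2 + 1·M_3 = 6(Δ_2 - Δ_1) = 90
Clamped end conditions give two more equations: 2h_0·M_0 + h_0·M_1 = 6(Δ_0 - s'(0)) = 21 and h_2·M_2 + 2h_2·M_3 = 6(s'(3) - Δ_2) = -42.
Solving: M_0 = 146/5, M_1 = -187/5, M_2 = 212/5, M_3 = -211/5.

29.2000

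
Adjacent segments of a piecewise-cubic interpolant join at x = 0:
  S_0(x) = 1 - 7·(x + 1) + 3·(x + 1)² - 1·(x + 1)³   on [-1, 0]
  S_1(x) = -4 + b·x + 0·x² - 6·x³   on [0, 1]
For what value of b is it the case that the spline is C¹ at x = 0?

-4

S_0'(x) = -7 + 6·(x + 1) - 3·(x + 1)², so S_0'(0) = -4. On the right, S_1'(0) = b, so b = -4.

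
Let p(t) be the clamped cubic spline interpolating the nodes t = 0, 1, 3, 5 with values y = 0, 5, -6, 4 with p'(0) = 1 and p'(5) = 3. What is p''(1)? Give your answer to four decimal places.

-19.2174

With σ_i denoting the second derivative at x_i, h_i = 1, 2, 2, and Δ_i = (y_(i+1) − y_i)/h_i = 5, -11/2, 5:
  1·σ_0 + 6·σ_1 + 2·σ_2 = 6(Δ_1 - Δ_0) = -63
  2·σ_1 + 8·σ_2 + 2·σ_3 = 6(Δ_2 - Δ_1) = 63
Clamped end conditions give two more equations: 2h_0·σ_0 + h_0·σ_1 = 6(Δ_0 - p'(0)) = 24 and h_2·σ_2 + 2h_2·σ_3 = 6(p'(5) - Δ_2) = -12.
Solving: σ_0 = 497/23, σ_1 = -442/23, σ_2 = 353/23, σ_3 = -491/46.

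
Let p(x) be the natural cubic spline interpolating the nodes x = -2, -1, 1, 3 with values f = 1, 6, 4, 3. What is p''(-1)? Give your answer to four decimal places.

-6.6818

Let σ_i = p''(x_i). Step sizes h_i = 1, 2, 2; slopes of the chords Δ_i = (y_(i+1) - y_i)/h_i = 5, -1, -1/2.
  1·σ_0 + 6·σ_1 + 2·σ_2 = 6(Δ_1 - Δ_0) = -36
  2·σ_1 + 8·σ_2 + 2·σ_3 = 6(Δ_2 - Δ_1) = 3
Natural end conditions: σ_0 = σ_3 = 0.
Forward elimination and back-substitution give σ_0 = 0, σ_1 = -147/22, σ_2 = 45/22, σ_3 = 0.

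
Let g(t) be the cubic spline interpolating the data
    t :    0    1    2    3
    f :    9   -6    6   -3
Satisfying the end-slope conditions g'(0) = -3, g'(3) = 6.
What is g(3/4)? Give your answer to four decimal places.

-3.5438

Let M_i = g''(x_i). Step sizes h_i = 1, 1, 1; slopes of the chords Δ_i = (y_(i+1) - y_i)/h_i = -15, 12, -9.
  1·M_0 + 4·M_1 + 1·M_2 = 6(Δ_1 - Δ_0) = 162
  1·M_1 + 4·M_2 + 1·M_3 = 6(Δ_2 - Δ_1) = -126
Clamped end conditions give two more equations: 2h_0·M_0 + h_0·M_1 = 6(Δ_0 - g'(0)) = -72 and h_2·M_2 + 2h_2·M_3 = 6(g'(3) - Δ_2) = 90.
Solving: M_0 = -372/5, M_1 = 384/5, M_2 = -354/5, M_3 = 402/5.
On [0, 1], g(t) = 9 - 3·t - 186/5·t² + 126/5·t³.
With t = 3/4: g(3/4) = -567/160.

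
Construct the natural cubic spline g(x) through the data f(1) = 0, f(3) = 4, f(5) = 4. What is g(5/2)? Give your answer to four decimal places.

3.3281

Write M_i for g''(x_i). With h_i = 2, 2 and divided differences Δ_i = 2, 0, the continuity of g' gives the tridiagonal system
  2·M_0 + 8·M_1 + 2·M_2 = 6(Δ_1 - Δ_0) = -12
Natural end conditions: M_0 = M_2 = 0.
Hence M_0 = 0, M_1 = -3/2, M_2 = 0.
On [1, 3], g(x) = 0 + 5/2·(x - 1) + 0·(x - 1)² - 1/8·(x - 1)³.
With (x - 1) = 3/2: g(5/2) = 213/64.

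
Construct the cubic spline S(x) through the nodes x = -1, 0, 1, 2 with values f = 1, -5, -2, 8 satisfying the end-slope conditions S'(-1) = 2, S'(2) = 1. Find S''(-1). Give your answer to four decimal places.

Put M_i = S'' at the i-th knot. Here h = (1, 1, 1) and Δ = (-6, 3, 10), so the interior equations h_(i-1)·M_(i-1) + 2(h_(i-1)+h_i)·M_i + h_i·M_(i+1) = 6(Δ_i − Δ_(i-1)) read
  1·M_0 + 4·M_1 + 1·M_2 = 6(Δ_1 - Δ_0) = 54
  1·M_1 + 4·M_2 + 1·M_3 = 6(Δ_2 - Δ_1) = 42
Clamped end conditions give two more equations: 2h_0·M_0 + h_0·M_1 = 6(Δ_0 - S'(-1)) = -48 and h_2·M_2 + 2h_2·M_3 = 6(S'(2) - Δ_2) = -54.
Solving the tridiagonal system: M_0 = -496/15, M_1 = 272/15, M_2 = 218/15, M_3 = -514/15.

-33.0667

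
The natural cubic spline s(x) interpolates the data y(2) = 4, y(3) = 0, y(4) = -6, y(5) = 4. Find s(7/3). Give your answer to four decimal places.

3.1407

Let m_i = s''(x_i). Step sizes h_i = 1, 1, 1; slopes of the chords Δ_i = (y_(i+1) - y_i)/h_i = -4, -6, 10.
  1·m_0 + 4·m_1 + 1·m_2 = 6(Δ_1 - Δ_0) = -12
  1·m_1 + 4·m_2 + 1·m_3 = 6(Δ_2 - Δ_1) = 96
Natural end conditions: m_0 = m_3 = 0.
Solving the tridiagonal system: m_0 = 0, m_1 = -48/5, m_2 = 132/5, m_3 = 0.
On [2, 3], s(x) = 4 - 12/5·(x - 2) + 0·(x - 2)² - 8/5·(x - 2)³.
With (x - 2) = 1/3: s(7/3) = 424/135.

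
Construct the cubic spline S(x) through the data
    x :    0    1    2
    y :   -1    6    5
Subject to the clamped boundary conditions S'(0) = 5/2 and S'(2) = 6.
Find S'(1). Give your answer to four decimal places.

Write M_i for S''(x_i). With h_i = 1, 1 and divided differences Δ_i = 7, -1, the continuity of S' gives the tridiagonal system
  1·M_0 + 4·M_1 + 1·M_2 = 6(Δ_1 - Δ_0) = -48
Clamped end conditions give two more equations: 2h_0·M_0 + h_0·M_1 = 6(Δ_0 - S'(0)) = 27 and h_1·M_1 + 2h_1·M_2 = 6(S'(2) - Δ_1) = 42.
Forward elimination and back-substitution give M_0 = 109/4, M_1 = -55/2, M_2 = 139/4.
On [1, 2], S'(x) = b_1 + 2c_1·(x - 1) + 3d_1·(x - 1)² with b_1 = Δ_1 - h_1(2M_1 + M_2)/6 = 19/8, c_1 = M_1/2 = -55/4, d_1 = (M_2 - M_1)/(6h_1) = 83/8. So S'(1) = 19/8.

2.3750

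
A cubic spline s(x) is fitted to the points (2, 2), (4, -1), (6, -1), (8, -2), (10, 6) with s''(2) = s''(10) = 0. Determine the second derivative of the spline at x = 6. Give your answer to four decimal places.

With m_i denoting the second derivative at x_i, h_i = 2, 2, 2, 2, and Δ_i = (y_(i+1) − y_i)/h_i = -3/2, 0, -1/2, 4:
  2·m_0 + 8·m_1 + 2·m_2 = 6(Δ_1 - Δ_0) = 9
  2·m_1 + 8·m_2 + 2·m_3 = 6(Δ_2 - Δ_1) = -3
  2·m_2 + 8·m_3 + 2·m_4 = 6(Δ_3 - Δ_2) = 27
Natural end conditions: m_0 = m_4 = 0.
Hence m_0 = 0, m_1 = 87/56, m_2 = -12/7, m_3 = 213/56, m_4 = 0.

-1.7143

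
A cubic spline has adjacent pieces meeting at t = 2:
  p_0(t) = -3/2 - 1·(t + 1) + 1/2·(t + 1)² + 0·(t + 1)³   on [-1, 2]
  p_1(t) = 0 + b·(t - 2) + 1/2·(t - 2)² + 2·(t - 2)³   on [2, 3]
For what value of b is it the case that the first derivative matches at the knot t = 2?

2

p_0'(t) = -1 + 1·(t + 1) + 0·(t + 1)², so p_0'(2) = 2. On the right, p_1'(2) = b, so b = 2.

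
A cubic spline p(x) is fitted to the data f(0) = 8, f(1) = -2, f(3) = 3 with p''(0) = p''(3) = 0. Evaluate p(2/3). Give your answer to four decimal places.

Write σ_i for p''(x_i). With h_i = 1, 2 and divided differences Δ_i = -10, 5/2, the continuity of p' gives the tridiagonal system
  1·σ_0 + 6·σ_1 + 2·σ_2 = 6(Δ_1 - Δ_0) = 75
Natural end conditions: σ_0 = σ_2 = 0.
Forward elimination and back-substitution give σ_0 = 0, σ_1 = 25/2, σ_2 = 0.
On [0, 1], p(x) = 8 - 145/12·x + 0·x² + 25/12·x³.
With x = 2/3: p(2/3) = 91/162.

0.5617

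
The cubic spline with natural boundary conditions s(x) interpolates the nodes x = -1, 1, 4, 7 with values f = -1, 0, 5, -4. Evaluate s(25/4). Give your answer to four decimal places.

-0.7967

With σ_i denoting the second derivative at x_i, h_i = 2, 3, 3, and Δ_i = (y_(i+1) − y_i)/h_i = 1/2, 5/3, -3:
  2·σ_0 + 10·σ_1 + 3·σ_2 = 6(Δ_1 - Δ_0) = 7
  3·σ_1 + 12·σ_2 + 3·σ_3 = 6(Δ_2 - Δ_1) = -28
Natural end conditions: σ_0 = σ_3 = 0.
Hence σ_0 = 0, σ_1 = 56/37, σ_2 = -301/111, σ_3 = 0.
On [4, 7], s(x) = 5 - 32/111·(x - 4) - 301/222·(x - 4)² + 301/1998·(x - 4)³.
With (x - 4) = 9/4: s(25/4) = -3773/4736.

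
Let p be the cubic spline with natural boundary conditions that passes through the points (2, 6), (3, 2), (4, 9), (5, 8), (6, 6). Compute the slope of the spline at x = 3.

With m_i denoting the second derivative at x_i, h_i = 1, 1, 1, 1, and Δ_i = (y_(i+1) − y_i)/h_i = -4, 7, -1, -2:
  1·m_0 + 4·m_1 + 1·m_2 = 6(Δ_1 - Δ_0) = 66
  1·m_1 + 4·m_2 + 1·m_3 = 6(Δ_2 - Δ_1) = -48
  1·m_2 + 4·m_3 + 1·m_4 = 6(Δ_3 - Δ_2) = -6
Natural end conditions: m_0 = m_4 = 0.
Forward elimination and back-substitution give m_0 = 0, m_1 = 21, m_2 = -18, m_3 = 3, m_4 = 0.
On [3, 4], p'(x) = b_1 + 2c_1·(x - 3) + 3d_1·(x - 3)² with b_1 = Δ_1 - h_1(2m_1 + m_2)/6 = 3, c_1 = m_1/2 = 21/2, d_1 = (m_2 - m_1)/(6h_1) = -13/2. So p'(3) = 3.

3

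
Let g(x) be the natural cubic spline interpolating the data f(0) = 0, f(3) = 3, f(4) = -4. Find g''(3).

With m_i denoting the second derivative at x_i, h_i = 3, 1, and Δ_i = (y_(i+1) − y_i)/h_i = 1, -7:
  3·m_0 + 8·m_1 + 1·m_2 = 6(Δ_1 - Δ_0) = -48
Natural end conditions: m_0 = m_2 = 0.
Solving the tridiagonal system: m_0 = 0, m_1 = -6, m_2 = 0.

-6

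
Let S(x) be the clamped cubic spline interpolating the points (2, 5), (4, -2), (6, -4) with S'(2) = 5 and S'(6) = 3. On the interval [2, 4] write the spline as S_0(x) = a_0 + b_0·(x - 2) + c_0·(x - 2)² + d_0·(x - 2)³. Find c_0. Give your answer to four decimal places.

-7.5625

With M_i denoting the second derivative at x_i, h_i = 2, 2, and Δ_i = (y_(i+1) − y_i)/h_i = -7/2, -1:
  2·M_0 + 8·M_1 + 2·M_2 = 6(Δ_1 - Δ_0) = 15
Clamped end conditions give two more equations: 2h_0·M_0 + h_0·M_1 = 6(Δ_0 - S'(2)) = -51 and h_1·M_1 + 2h_1·M_2 = 6(S'(6) - Δ_1) = 24.
Solving the tridiagonal system: M_0 = -121/8, M_1 = 19/4, M_2 = 29/8.
On [2, 4], with S_0(x) = a_0 + b_0·(x - 2) + c_0·(x - 2)² + d_0·(x - 2)³: c_0 = M_0/2 = -121/16, d_0 = (M_1 - M_0)/(6h_0) = 53/32, b_0 = Δ_0 - h_0(2M_0 + M_1)/6 = 5.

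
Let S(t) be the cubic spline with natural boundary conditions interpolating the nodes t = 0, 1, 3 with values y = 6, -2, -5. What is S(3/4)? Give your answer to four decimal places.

-0.3555

Put m_i = S'' at the i-th knot. Here h = (1, 2) and Δ = (-8, -3/2), so the interior equations h_(i-1)·m_(i-1) + 2(h_(i-1)+h_i)·m_i + h_i·m_(i+1) = 6(Δ_i − Δ_(i-1)) read
  1·m_0 + 6·m_1 + 2·m_2 = 6(Δ_1 - Δ_0) = 39
Natural end conditions: m_0 = m_2 = 0.
Solving: m_0 = 0, m_1 = 13/2, m_2 = 0.
On [0, 1], S(t) = 6 - 109/12·t + 0·t² + 13/12·t³.
With t = 3/4: S(3/4) = -91/256.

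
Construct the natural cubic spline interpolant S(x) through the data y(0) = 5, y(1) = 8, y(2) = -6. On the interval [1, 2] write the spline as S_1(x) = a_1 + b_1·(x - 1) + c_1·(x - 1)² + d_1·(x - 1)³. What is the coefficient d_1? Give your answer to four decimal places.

4.2500

Write M_i for S''(x_i). With h_i = 1, 1 and divided differences Δ_i = 3, -14, the continuity of S' gives the tridiagonal system
  1·M_0 + 4·M_1 + 1·M_2 = 6(Δ_1 - Δ_0) = -102
Natural end conditions: M_0 = M_2 = 0.
Hence M_0 = 0, M_1 = -51/2, M_2 = 0.
On [1, 2], with S_1(x) = a_1 + b_1·(x - 1) + c_1·(x - 1)² + d_1·(x - 1)³: c_1 = M_1/2 = -51/4, d_1 = (M_2 - M_1)/(6h_1) = 17/4, b_1 = Δ_1 - h_1(2M_1 + M_2)/6 = -11/2.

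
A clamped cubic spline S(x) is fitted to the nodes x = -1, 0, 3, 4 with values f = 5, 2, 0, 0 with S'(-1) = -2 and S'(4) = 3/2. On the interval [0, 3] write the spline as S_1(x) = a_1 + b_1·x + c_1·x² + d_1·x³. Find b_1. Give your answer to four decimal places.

With σ_i denoting the second derivative at x_i, h_i = 1, 3, 1, and Δ_i = (y_(i+1) − y_i)/h_i = -3, -2/3, 0:
  1·σ_0 + 8·σ_1 + 3·σ_2 = 6(Δ_1 - Δ_0) = 14
  3·σ_1 + 8·σ_2 + 1·σ_3 = 6(Δ_2 - Δ_1) = 4
Clamped end conditions give two more equations: 2h_0·σ_0 + h_0·σ_1 = 6(Δ_0 - S'(-1)) = -6 and h_2·σ_2 + 2h_2·σ_3 = 6(S'(4) - Δ_2) = 9.
Forward elimination and back-substitution give σ_0 = -275/63, σ_1 = 172/63, σ_2 = -73/63, σ_3 = 320/63.
On [0, 3], with S_1(x) = a_1 + b_1·x + c_1·x² + d_1·x³: c_1 = σ_1/2 = 86/63, d_1 = (σ_2 - σ_1)/(6h_1) = -35/162, b_1 = Δ_1 - h_1(2σ_1 + σ_2)/6 = -355/126.

-2.8175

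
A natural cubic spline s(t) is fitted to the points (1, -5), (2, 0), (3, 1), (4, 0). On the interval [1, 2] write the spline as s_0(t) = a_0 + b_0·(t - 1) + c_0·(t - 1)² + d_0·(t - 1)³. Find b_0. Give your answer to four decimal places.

5.9333

Let M_i = s''(x_i). Step sizes h_i = 1, 1, 1; slopes of the chords Δ_i = (y_(i+1) - y_i)/h_i = 5, 1, -1.
  1·M_0 + 4·M_1 + 1·M_2 = 6(Δ_1 - Δ_0) = -24
  1·M_1 + 4·M_2 + 1·M_3 = 6(Δ_2 - Δ_1) = -12
Natural end conditions: M_0 = M_3 = 0.
Forward elimination and back-substitution give M_0 = 0, M_1 = -28/5, M_2 = -8/5, M_3 = 0.
On [1, 2], with s_0(t) = a_0 + b_0·(t - 1) + c_0·(t - 1)² + d_0·(t - 1)³: c_0 = M_0/2 = 0, d_0 = (M_1 - M_0)/(6h_0) = -14/15, b_0 = Δ_0 - h_0(2M_0 + M_1)/6 = 89/15.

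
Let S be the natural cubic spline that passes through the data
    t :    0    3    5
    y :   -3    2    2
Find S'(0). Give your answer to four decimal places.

2.1667

With σ_i denoting the second derivative at x_i, h_i = 3, 2, and Δ_i = (y_(i+1) − y_i)/h_i = 5/3, 0:
  3·σ_0 + 10·σ_1 + 2·σ_2 = 6(Δ_1 - Δ_0) = -10
Natural end conditions: σ_0 = σ_2 = 0.
Forward elimination and back-substitution give σ_0 = 0, σ_1 = -1, σ_2 = 0.
On [0, 3], S'(t) = b_0 + 2c_0·t + 3d_0·t² with b_0 = Δ_0 - h_0(2σ_0 + σ_1)/6 = 13/6, c_0 = σ_0/2 = 0, d_0 = (σ_1 - σ_0)/(6h_0) = -1/18. So S'(0) = 13/6.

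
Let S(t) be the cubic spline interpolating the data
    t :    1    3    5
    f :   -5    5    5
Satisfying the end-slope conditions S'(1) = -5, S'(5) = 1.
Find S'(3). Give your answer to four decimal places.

4.7500

Write M_i for S''(x_i). With h_i = 2, 2 and divided differences Δ_i = 5, 0, the continuity of S' gives the tridiagonal system
  2·M_0 + 8·M_1 + 2·M_2 = 6(Δ_1 - Δ_0) = -30
Clamped end conditions give two more equations: 2h_0·M_0 + h_0·M_1 = 6(Δ_0 - S'(1)) = 60 and h_1·M_1 + 2h_1·M_2 = 6(S'(5) - Δ_1) = 6.
Solving the tridiagonal system: M_0 = 81/4, M_1 = -21/2, M_2 = 27/4.
On [3, 5], S'(t) = b_1 + 2c_1·(t - 3) + 3d_1·(t - 3)² with b_1 = Δ_1 - h_1(2M_1 + M_2)/6 = 19/4, c_1 = M_1/2 = -21/4, d_1 = (M_2 - M_1)/(6h_1) = 23/16. So S'(3) = 19/4.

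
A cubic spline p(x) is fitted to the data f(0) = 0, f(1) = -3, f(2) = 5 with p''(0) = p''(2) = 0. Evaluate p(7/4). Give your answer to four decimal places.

With σ_i denoting the second derivative at x_i, h_i = 1, 1, and Δ_i = (y_(i+1) − y_i)/h_i = -3, 8:
  1·σ_0 + 4·σ_1 + 1·σ_2 = 6(Δ_1 - Δ_0) = 66
Natural end conditions: σ_0 = σ_2 = 0.
Solving the tridiagonal system: σ_0 = 0, σ_1 = 33/2, σ_2 = 0.
On [1, 2], p(x) = -3 + 5/2·(x - 1) + 33/4·(x - 1)² - 11/4·(x - 1)³.
With (x - 1) = 3/4: p(7/4) = 603/256.

2.3555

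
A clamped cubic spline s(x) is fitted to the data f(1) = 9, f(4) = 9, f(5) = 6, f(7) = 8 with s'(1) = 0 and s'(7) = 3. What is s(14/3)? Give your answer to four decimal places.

Let σ_i = s''(x_i). Step sizes h_i = 3, 1, 2; slopes of the chords Δ_i = (y_(i+1) - y_i)/h_i = 0, -3, 1.
  3·σ_0 + 8·σ_1 + 1·σ_2 = 6(Δ_1 - Δ_0) = -18
  1·σ_1 + 6·σ_2 + 2·σ_3 = 6(Δ_2 - Δ_1) = 24
Clamped end conditions give two more equations: 2h_0·σ_0 + h_0·σ_1 = 6(Δ_0 - s'(1)) = 0 and h_2·σ_2 + 2h_2·σ_3 = 6(s'(7) - Δ_2) = 12.
Solving the tridiagonal system: σ_0 = 12/7, σ_1 = -24/7, σ_2 = 30/7, σ_3 = 6/7.
On [4, 5], s(x) = 9 - 18/7·(x - 4) - 12/7·(x - 4)² + 9/7·(x - 4)³.
With (x - 4) = 2/3: s(14/3) = 145/21.

6.9048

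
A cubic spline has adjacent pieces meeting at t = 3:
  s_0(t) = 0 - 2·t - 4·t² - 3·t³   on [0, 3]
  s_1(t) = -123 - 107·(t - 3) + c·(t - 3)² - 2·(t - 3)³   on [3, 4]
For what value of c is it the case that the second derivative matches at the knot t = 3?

-31

s_0''(t) = -8 - 18·t, so s_0''(3) = -62. On the right, s_1''(3) = 2c, so c = -31.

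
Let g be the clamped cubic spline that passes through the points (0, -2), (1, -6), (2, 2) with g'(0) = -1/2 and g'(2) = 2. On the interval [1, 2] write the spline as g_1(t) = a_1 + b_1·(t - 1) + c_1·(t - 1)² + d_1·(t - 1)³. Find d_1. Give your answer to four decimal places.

-11.3750

Let M_i = g''(x_i). Step sizes h_i = 1, 1; slopes of the chords Δ_i = (y_(i+1) - y_i)/h_i = -4, 8.
  1·M_0 + 4·M_1 + 1·M_2 = 6(Δ_1 - Δ_0) = 72
Clamped end conditions give two more equations: 2h_0·M_0 + h_0·M_1 = 6(Δ_0 - g'(0)) = -21 and h_1·M_1 + 2h_1·M_2 = 6(g'(2) - Δ_1) = -36.
Solving the tridiagonal system: M_0 = -109/4, M_1 = 67/2, M_2 = -139/4.
On [1, 2], with g_1(t) = a_1 + b_1·(t - 1) + c_1·(t - 1)² + d_1·(t - 1)³: c_1 = M_1/2 = 67/4, d_1 = (M_2 - M_1)/(6h_1) = -91/8, b_1 = Δ_1 - h_1(2M_1 + M_2)/6 = 21/8.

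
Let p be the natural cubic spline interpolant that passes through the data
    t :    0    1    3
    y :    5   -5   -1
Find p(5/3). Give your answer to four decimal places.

-6.6296

Let m_i = p''(x_i). Step sizes h_i = 1, 2; slopes of the chords Δ_i = (y_(i+1) - y_i)/h_i = -10, 2.
  1·m_0 + 6·m_1 + 2·m_2 = 6(Δ_1 - Δ_0) = 72
Natural end conditions: m_0 = m_2 = 0.
Solving: m_0 = 0, m_1 = 12, m_2 = 0.
On [1, 3], p(t) = -5 - 6·(t - 1) + 6·(t - 1)² - 1·(t - 1)³.
With (t - 1) = 2/3: p(5/3) = -179/27.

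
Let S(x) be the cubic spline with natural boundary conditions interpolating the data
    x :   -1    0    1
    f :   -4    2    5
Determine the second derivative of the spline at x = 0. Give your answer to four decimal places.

-4.5000

Let m_i = S''(x_i). Step sizes h_i = 1, 1; slopes of the chords Δ_i = (y_(i+1) - y_i)/h_i = 6, 3.
  1·m_0 + 4·m_1 + 1·m_2 = 6(Δ_1 - Δ_0) = -18
Natural end conditions: m_0 = m_2 = 0.
Solving the tridiagonal system: m_0 = 0, m_1 = -9/2, m_2 = 0.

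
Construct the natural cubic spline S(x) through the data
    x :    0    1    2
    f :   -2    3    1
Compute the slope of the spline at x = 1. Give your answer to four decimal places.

Let M_i = S''(x_i). Step sizes h_i = 1, 1; slopes of the chords Δ_i = (y_(i+1) - y_i)/h_i = 5, -2.
  1·M_0 + 4·M_1 + 1·M_2 = 6(Δ_1 - Δ_0) = -42
Natural end conditions: M_0 = M_2 = 0.
Solving: M_0 = 0, M_1 = -21/2, M_2 = 0.
On [1, 2], S'(x) = b_1 + 2c_1·(x - 1) + 3d_1·(x - 1)² with b_1 = Δ_1 - h_1(2M_1 + M_2)/6 = 3/2, c_1 = M_1/2 = -21/4, d_1 = (M_2 - M_1)/(6h_1) = 7/4. So S'(1) = 3/2.

1.5000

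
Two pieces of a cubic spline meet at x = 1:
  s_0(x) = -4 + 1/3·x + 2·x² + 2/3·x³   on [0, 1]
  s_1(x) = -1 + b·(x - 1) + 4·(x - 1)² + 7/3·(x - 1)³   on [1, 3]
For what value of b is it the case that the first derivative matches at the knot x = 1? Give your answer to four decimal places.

s_0'(x) = 1/3 + 4·x + 2·x², so s_0'(1) = 19/3. On the right, s_1'(1) = b, so b = 19/3.

6.3333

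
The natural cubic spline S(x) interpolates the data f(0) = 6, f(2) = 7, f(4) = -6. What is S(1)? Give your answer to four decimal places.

Write σ_i for S''(x_i). With h_i = 2, 2 and divided differences Δ_i = 1/2, -13/2, the continuity of S' gives the tridiagonal system
  2·σ_0 + 8·σ_1 + 2·σ_2 = 6(Δ_1 - Δ_0) = -42
Natural end conditions: σ_0 = σ_2 = 0.
Solving: σ_0 = 0, σ_1 = -21/4, σ_2 = 0.
On [0, 2], S(x) = 6 + 9/4·x + 0·x² - 7/16·x³.
With x = 1: S(1) = 125/16.

7.8125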